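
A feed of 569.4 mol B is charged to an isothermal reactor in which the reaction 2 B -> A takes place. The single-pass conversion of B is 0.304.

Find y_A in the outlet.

0.179

B reacted = 0.304 × 569.4 = 173.1 mol; ν_B = −2, so ξ = 173.1/2 = 86.55 mol.
Outlet amounts (n = n₀ + ν ξ):
  B: 569.4 − 2(86.55) = 396.3
  A: 0 + 1(86.55) = 86.55
Total out = 482.9 mol; y_A = 86.55 / 482.9 = 0.1792.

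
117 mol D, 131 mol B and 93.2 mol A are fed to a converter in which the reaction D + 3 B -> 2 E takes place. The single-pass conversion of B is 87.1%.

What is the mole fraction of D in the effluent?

B reacted = 0.871 × 131 = 114.1 mol; ν_B = −3, so ξ = 114.1/3 = 38.03 mol.
Outlet amounts (n = n₀ + ν ξ):
  D: 117 − 1(38.03) = 78.97
  B: 131 − 3(38.03) = 16.9
  E: 0 + 2(38.03) = 76.07
  A: 93.2 (inert)
Total out = 265.1 mol; y_D = 78.97 / 265.1 = 0.2978.

0.298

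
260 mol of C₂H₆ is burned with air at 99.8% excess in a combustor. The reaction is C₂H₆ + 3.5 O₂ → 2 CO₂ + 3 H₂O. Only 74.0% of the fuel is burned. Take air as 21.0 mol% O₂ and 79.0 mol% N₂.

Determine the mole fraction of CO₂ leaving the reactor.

0.0427

Stoichiometric O₂ = 3.5 × 260 = 910 mol; O₂ fed = 910 × 1.998 = 1818 mol.
N₂ fed = 1818 × 79/21 = 6840 mol.
Fuel reacted = 0.74 × 260 → ξ = 192.4 mol.
Outlet (n = n₀ + ν ξ):
  C₂H₆: 260 − 1(192.4) = 67.6
  O₂: 1818 − 3.5(192.4) = 1145
  N₂: 6840 (inert)
  CO₂: 0 + 2(192.4) = 384.8
  H₂O: 0 + 3(192.4) = 577.2
Total out = 9014 mol; y_CO₂ = 384.8 / 9014 = 0.04269.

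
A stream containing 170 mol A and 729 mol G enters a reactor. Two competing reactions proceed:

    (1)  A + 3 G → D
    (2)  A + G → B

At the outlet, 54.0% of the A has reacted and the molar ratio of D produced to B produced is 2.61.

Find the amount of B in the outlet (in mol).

25.4 mol

Conversion of A: A consumed = 0.54 × 170 = 91.8 mol = 1ξ₁ + 1ξ₂.
Selectivity: 1ξ₁ / (1ξ₂) = 2.61 → ξ₁ = 2.61 ξ₂.
Substitute: (1·2.61 + 1) ξ₂ = 91.8 → ξ₂ = 25.43 mol, ξ₁ = 66.37 mol.
Outlet amounts (n = n₀ + Σ ν·ξ):
  A: 170 − 1(66.37) − 1(25.43) = 78.2
  G: 729 − 3(66.37) − 1(25.43) = 504.5
  D: 0 + 1(66.37) = 66.37
  B: 0 + 1(25.43) = 25.43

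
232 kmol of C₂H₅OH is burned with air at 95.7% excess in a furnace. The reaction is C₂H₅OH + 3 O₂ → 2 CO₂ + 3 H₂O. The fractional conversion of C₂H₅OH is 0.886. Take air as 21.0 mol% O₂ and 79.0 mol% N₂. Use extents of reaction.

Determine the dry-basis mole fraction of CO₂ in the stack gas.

0.0652

Stoichiometric O₂ = 3 × 232 = 696 kmol; O₂ fed = 696 × 1.957 = 1362 kmol.
N₂ fed = 1362 × 79/21 = 5124 kmol.
Fuel reacted = 0.886 × 232 → ξ = 205.6 kmol.
Outlet (n = n₀ + ν ξ):
  C₂H₅OH: 232 − 1(205.6) = 26.45
  O₂: 1362 − 3(205.6) = 745.4
  N₂: 5124 (inert)
  CO₂: 0 + 2(205.6) = 411.1
  H₂O: 0 + 3(205.6) = 616.7
Dry total = 6307 kmol; y_CO₂ (dry) = 411.1 / 6307 = 0.06518.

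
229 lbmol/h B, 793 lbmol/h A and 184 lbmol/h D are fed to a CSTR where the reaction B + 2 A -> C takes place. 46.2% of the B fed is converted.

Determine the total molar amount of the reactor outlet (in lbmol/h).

B reacted = 0.462 × 229 = 105.8 lbmol/h; ν_B = −1, so ξ = 105.8/1 = 105.8 lbmol/h.
Outlet amounts (n = n₀ + ν ξ):
  B: 229 − 1(105.8) = 123.2
  A: 793 − 2(105.8) = 581.4
  C: 0 + 1(105.8) = 105.8
  D: 184 (inert)
Total out = 123.2 + 581.4 + 105.8 + 184 = 994.4 lbmol/h.

994 lbmol/h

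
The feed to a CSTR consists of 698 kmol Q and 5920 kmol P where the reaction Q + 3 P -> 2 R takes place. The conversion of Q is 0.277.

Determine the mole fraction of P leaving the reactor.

0.857

Q reacted = 0.277 × 698 = 193.3 kmol; ν_Q = −1, so ξ = 193.3/1 = 193.3 kmol.
Outlet amounts (n = n₀ + ν ξ):
  Q: 698 − 1(193.3) = 504.7
  P: 5920 − 3(193.3) = 5340
  R: 0 + 2(193.3) = 386.7
Total out = 6231 kmol; y_P = 5340 / 6231 = 0.857.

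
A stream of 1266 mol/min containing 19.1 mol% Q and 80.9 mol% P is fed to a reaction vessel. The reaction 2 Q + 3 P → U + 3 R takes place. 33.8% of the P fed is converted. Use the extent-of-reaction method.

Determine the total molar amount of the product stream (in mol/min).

P reacted = 0.338 × 1024 = 346.2 mol/min; ν_P = −3, so ξ = 346.2/3 = 115.4 mol/min.
Outlet amounts (n = n₀ + ν ξ):
  Q: 241.8 − 2(115.4) = 11.02
  P: 1024 − 3(115.4) = 678
  U: 0 + 1(115.4) = 115.4
  R: 0 + 3(115.4) = 346.2
Total out = 11.02 + 678 + 115.4 + 346.2 = 1151 mol/min.

1150 mol/min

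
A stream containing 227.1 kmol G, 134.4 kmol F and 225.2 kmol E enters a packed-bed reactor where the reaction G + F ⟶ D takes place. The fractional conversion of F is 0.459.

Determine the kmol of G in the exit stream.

F reacted = 0.459 × 134.4 = 61.69 kmol; ν_F = −1, so ξ = 61.69/1 = 61.69 kmol.
Outlet amounts (n = n₀ + ν ξ):
  G: 227.1 − 1(61.69) = 165.4
  F: 134.4 − 1(61.69) = 72.71
  D: 0 + 1(61.69) = 61.69
  E: 225.2 (inert)

165 kmol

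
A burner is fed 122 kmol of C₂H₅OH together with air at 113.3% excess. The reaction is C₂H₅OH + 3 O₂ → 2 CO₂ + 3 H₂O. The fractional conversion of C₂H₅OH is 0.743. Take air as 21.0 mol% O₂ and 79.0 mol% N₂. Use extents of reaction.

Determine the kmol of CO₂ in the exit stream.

Stoichiometric O₂ = 3 × 122 = 366 kmol; O₂ fed = 366 × 2.133 = 780.7 kmol.
N₂ fed = 780.7 × 79/21 = 2937 kmol.
Fuel reacted = 0.743 × 122 → ξ = 90.65 kmol.
Outlet (n = n₀ + ν ξ):
  C₂H₅OH: 122 − 1(90.65) = 31.35
  O₂: 780.7 − 3(90.65) = 508.7
  N₂: 2937 (inert)
  CO₂: 0 + 2(90.65) = 181.3
  H₂O: 0 + 3(90.65) = 271.9

181 kmol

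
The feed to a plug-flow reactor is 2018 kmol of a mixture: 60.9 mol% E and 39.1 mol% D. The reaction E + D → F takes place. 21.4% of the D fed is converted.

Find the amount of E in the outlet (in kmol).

D reacted = 0.214 × 789 = 168.9 kmol; ν_D = −1, so ξ = 168.9/1 = 168.9 kmol.
Outlet amounts (n = n₀ + ν ξ):
  E: 1229 − 1(168.9) = 1060
  D: 789 − 1(168.9) = 620.2
  F: 0 + 1(168.9) = 168.9

1060 kmol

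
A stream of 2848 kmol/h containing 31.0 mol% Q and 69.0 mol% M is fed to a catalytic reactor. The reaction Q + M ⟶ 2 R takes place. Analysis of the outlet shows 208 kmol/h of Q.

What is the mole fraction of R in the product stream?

0.474

For Q: n = n₀ − 1ξ → 208 = 882.9 − 1ξ, giving ξ = 674.9 kmol/h.
Outlet amounts (n = n₀ + ν ξ):
  Q: 882.9 − 1(674.9) = 208
  M: 1965 − 1(674.9) = 1290
  R: 0 + 2(674.9) = 1350
Total out = 2848 kmol/h; y_R = 1350 / 2848 = 0.4739.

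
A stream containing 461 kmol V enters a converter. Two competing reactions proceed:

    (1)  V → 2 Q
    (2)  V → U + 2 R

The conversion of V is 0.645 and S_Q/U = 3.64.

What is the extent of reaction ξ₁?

Conversion of V: V consumed = 0.645 × 461 = 297.3 kmol = 1ξ₁ + 1ξ₂.
Selectivity: 2ξ₁ / (1ξ₂) = 3.64 → ξ₁ = 1.82 ξ₂.
Substitute: (1·1.82 + 1) ξ₂ = 297.3 → ξ₂ = 105.4 kmol, ξ₁ = 191.9 kmol.
Outlet amounts (n = n₀ + Σ ν·ξ):
  V: 461 − 1(191.9) − 1(105.4) = 163.7
  Q: 0 + 2(191.9) = 383.8
  U: 0 + 1(105.4) = 105.4
  R: 0 + 2(105.4) = 210.9

ξ₁ = 192 kmol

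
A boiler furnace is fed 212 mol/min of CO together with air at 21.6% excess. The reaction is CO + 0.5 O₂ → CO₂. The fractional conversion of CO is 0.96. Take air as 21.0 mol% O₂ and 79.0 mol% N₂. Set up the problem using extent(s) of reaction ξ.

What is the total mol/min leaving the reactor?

Stoichiometric O₂ = 0.5 × 212 = 106 mol/min; O₂ fed = 106 × 1.216 = 128.9 mol/min.
N₂ fed = 128.9 × 79/21 = 484.9 mol/min.
Fuel reacted = 0.96 × 212 → ξ = 203.5 mol/min.
Outlet (n = n₀ + ν ξ):
  CO: 212 − 1(203.5) = 8.48
  O₂: 128.9 − 0.5(203.5) = 27.14
  N₂: 484.9 (inert)
  CO₂: 0 + 1(203.5) = 203.5
Total out = 8.48 + 27.14 + 484.9 + 203.5 = 724 mol/min.

724 mol/min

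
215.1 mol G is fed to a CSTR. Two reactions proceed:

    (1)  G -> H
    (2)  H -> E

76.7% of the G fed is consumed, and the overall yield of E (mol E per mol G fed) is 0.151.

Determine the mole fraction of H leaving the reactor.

0.616

Conversion of G: G consumed = 1ξ₁ = 0.767 × 215.1 → ξ₁ = 165 mol.
Yield of E: 1ξ₂ / 215.1 = 0.151 → ξ₂ = 32.48 mol.
Outlet amounts (n = n₀ + Σ ν·ξ):
  G: 215.1 − 1(165) = 50.12
  H: 0 + 1(165) − 1(32.48) = 132.5
  E: 0 + 1(32.48) = 32.48
Total out = 215.1 mol; y_H = 132.5 / 215.1 = 0.616.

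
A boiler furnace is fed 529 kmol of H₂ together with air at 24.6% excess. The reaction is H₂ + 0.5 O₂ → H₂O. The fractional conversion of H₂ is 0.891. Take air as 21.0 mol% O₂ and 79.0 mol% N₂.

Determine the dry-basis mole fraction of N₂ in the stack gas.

Stoichiometric O₂ = 0.5 × 529 = 264.5 kmol; O₂ fed = 264.5 × 1.246 = 329.6 kmol.
N₂ fed = 329.6 × 79/21 = 1240 kmol.
Fuel reacted = 0.891 × 529 → ξ = 471.3 kmol.
Outlet (n = n₀ + ν ξ):
  H₂: 529 − 1(471.3) = 57.66
  O₂: 329.6 − 0.5(471.3) = 93.9
  N₂: 1240 (inert)
  H₂O: 0 + 1(471.3) = 471.3
Dry total = 1391 kmol; y_N₂ (dry) = 1240 / 1391 = 0.8911.

0.891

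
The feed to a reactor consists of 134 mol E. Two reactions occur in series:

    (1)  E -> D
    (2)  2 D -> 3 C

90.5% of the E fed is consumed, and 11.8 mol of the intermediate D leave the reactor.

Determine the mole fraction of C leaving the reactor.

0.87

Conversion of E: E consumed = 1ξ₁ = 0.905 × 134 → ξ₁ = 121.3 mol.
D balance: n_D = 0 + 1ξ₁ − 2ξ₂ = 11.8 → ξ₂ = (1·121.3 − 11.8)/2 = 54.74 mol.
Outlet amounts (n = n₀ + Σ ν·ξ):
  E: 134 − 1(121.3) = 12.73
  D: 0 + 1(121.3) − 2(54.74) = 11.8
  C: 0 + 3(54.74) = 164.2
Total out = 188.7 mol; y_C = 164.2 / 188.7 = 0.87.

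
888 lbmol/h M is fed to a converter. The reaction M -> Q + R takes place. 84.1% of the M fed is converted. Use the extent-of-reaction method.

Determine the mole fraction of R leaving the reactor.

0.457

M reacted = 0.841 × 888 = 746.8 lbmol/h; ν_M = −1, so ξ = 746.8/1 = 746.8 lbmol/h.
Outlet amounts (n = n₀ + ν ξ):
  M: 888 − 1(746.8) = 141.2
  Q: 0 + 1(746.8) = 746.8
  R: 0 + 1(746.8) = 746.8
Total out = 1635 lbmol/h; y_R = 746.8 / 1635 = 0.4568.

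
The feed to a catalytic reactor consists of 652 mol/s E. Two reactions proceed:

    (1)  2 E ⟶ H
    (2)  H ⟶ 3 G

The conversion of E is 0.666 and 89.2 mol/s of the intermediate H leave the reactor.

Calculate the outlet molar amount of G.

Conversion of E: E consumed = 2ξ₁ = 0.666 × 652 → ξ₁ = 217.1 mol/s.
H balance: n_H = 0 + 1ξ₁ − 1ξ₂ = 89.2 → ξ₂ = (1·217.1 − 89.2)/1 = 127.9 mol/s.
Outlet amounts (n = n₀ + Σ ν·ξ):
  E: 652 − 2(217.1) = 217.8
  H: 0 + 1(217.1) − 1(127.9) = 89.2
  G: 0 + 3(127.9) = 383.7

384 mol/s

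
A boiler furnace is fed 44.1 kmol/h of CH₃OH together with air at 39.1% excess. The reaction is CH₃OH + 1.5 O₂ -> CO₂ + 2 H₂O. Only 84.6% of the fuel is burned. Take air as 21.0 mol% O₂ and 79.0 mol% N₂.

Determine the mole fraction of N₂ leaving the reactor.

0.691

Stoichiometric O₂ = 1.5 × 44.1 = 66.15 kmol/h; O₂ fed = 66.15 × 1.391 = 92.01 kmol/h.
N₂ fed = 92.01 × 79/21 = 346.2 kmol/h.
Fuel reacted = 0.846 × 44.1 → ξ = 37.31 kmol/h.
Outlet (n = n₀ + ν ξ):
  CH₃OH: 44.1 − 1(37.31) = 6.791
  O₂: 92.01 − 1.5(37.31) = 36.05
  N₂: 346.2 (inert)
  CO₂: 0 + 1(37.31) = 37.31
  H₂O: 0 + 2(37.31) = 74.62
Total out = 500.9 kmol/h; y_N₂ = 346.2 / 500.9 = 0.691.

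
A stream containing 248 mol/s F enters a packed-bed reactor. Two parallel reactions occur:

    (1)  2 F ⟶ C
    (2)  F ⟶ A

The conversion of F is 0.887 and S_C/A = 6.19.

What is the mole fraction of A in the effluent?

0.112

Conversion of F: F consumed = 0.887 × 248 = 220 mol/s = 2ξ₁ + 1ξ₂.
Selectivity: 1ξ₁ / (1ξ₂) = 6.19 → ξ₁ = 6.19 ξ₂.
Substitute: (2·6.19 + 1) ξ₂ = 220 → ξ₂ = 16.44 mol/s, ξ₁ = 101.8 mol/s.
Outlet amounts (n = n₀ + Σ ν·ξ):
  F: 248 − 2(101.8) − 1(16.44) = 28.02
  C: 0 + 1(101.8) = 101.8
  A: 0 + 1(16.44) = 16.44
Total out = 146.2 mol/s; y_A = 16.44 / 146.2 = 0.1124.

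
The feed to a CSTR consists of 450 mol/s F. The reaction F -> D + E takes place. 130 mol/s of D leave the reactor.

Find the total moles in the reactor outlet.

580 mol/s

For D: n = n₀ + 1ξ → 130 = 0 + 1ξ, giving ξ = 130 mol/s.
Outlet amounts (n = n₀ + ν ξ):
  F: 450 − 1(130) = 320
  D: 0 + 1(130) = 130
  E: 0 + 1(130) = 130
Total out = 320 + 130 + 130 = 580 mol/s.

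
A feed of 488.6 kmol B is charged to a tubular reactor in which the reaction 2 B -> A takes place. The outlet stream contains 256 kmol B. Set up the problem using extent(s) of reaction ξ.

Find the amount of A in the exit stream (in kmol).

For B: n = n₀ − 2ξ → 256 = 488.6 − 2ξ, giving ξ = 116.3 kmol.
Outlet amounts (n = n₀ + ν ξ):
  B: 488.6 − 2(116.3) = 256
  A: 0 + 1(116.3) = 116.3

116 kmol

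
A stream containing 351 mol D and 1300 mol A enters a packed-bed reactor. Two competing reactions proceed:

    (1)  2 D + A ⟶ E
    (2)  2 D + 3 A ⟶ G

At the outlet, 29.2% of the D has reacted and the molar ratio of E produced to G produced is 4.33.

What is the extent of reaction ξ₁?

Conversion of D: D consumed = 0.292 × 351 = 102.5 mol = 2ξ₁ + 2ξ₂.
Selectivity: 1ξ₁ / (1ξ₂) = 4.33 → ξ₁ = 4.33 ξ₂.
Substitute: (2·4.33 + 2) ξ₂ = 102.5 → ξ₂ = 9.615 mol, ξ₁ = 41.63 mol.
Outlet amounts (n = n₀ + Σ ν·ξ):
  D: 351 − 2(41.63) − 2(9.615) = 248.5
  A: 1300 − 1(41.63) − 3(9.615) = 1230
  E: 0 + 1(41.63) = 41.63
  G: 0 + 1(9.615) = 9.615

ξ₁ = 41.6 mol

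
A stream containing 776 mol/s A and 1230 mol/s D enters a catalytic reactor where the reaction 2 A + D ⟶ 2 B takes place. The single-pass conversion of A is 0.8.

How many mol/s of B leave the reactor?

621 mol/s

A reacted = 0.8 × 776 = 620.8 mol/s; ν_A = −2, so ξ = 620.8/2 = 310.4 mol/s.
Outlet amounts (n = n₀ + ν ξ):
  A: 776 − 2(310.4) = 155.2
  D: 1230 − 1(310.4) = 919.6
  B: 0 + 2(310.4) = 620.8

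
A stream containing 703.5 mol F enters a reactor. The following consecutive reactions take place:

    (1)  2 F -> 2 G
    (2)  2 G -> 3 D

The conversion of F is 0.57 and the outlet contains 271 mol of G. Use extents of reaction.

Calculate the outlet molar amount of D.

195 mol

Conversion of F: F consumed = 2ξ₁ = 0.57 × 703.5 → ξ₁ = 200.5 mol.
G balance: n_G = 0 + 2ξ₁ − 2ξ₂ = 271 → ξ₂ = (2·200.5 − 271)/2 = 65 mol.
Outlet amounts (n = n₀ + Σ ν·ξ):
  F: 703.5 − 2(200.5) = 302.5
  G: 0 + 2(200.5) − 2(65) = 271
  D: 0 + 3(65) = 195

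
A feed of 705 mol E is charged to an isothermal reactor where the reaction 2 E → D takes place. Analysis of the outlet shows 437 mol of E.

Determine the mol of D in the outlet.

134 mol

For E: n = n₀ − 2ξ → 437 = 705 − 2ξ, giving ξ = 134 mol.
Outlet amounts (n = n₀ + ν ξ):
  E: 705 − 2(134) = 437
  D: 0 + 1(134) = 134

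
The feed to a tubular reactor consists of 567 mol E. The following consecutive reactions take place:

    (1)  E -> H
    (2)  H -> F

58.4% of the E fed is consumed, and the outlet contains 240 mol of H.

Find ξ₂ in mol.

ξ₂ = 91.1 mol

Conversion of E: E consumed = 1ξ₁ = 0.584 × 567 → ξ₁ = 331.1 mol.
H balance: n_H = 0 + 1ξ₁ − 1ξ₂ = 240 → ξ₂ = (1·331.1 − 240)/1 = 91.13 mol.
Outlet amounts (n = n₀ + Σ ν·ξ):
  E: 567 − 1(331.1) = 235.9
  H: 0 + 1(331.1) − 1(91.13) = 240
  F: 0 + 1(91.13) = 91.13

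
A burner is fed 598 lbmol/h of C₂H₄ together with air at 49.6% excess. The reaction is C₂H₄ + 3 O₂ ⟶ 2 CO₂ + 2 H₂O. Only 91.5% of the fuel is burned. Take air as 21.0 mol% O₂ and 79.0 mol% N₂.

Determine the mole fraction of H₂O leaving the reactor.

0.0818

Stoichiometric O₂ = 3 × 598 = 1794 lbmol/h; O₂ fed = 1794 × 1.496 = 2684 lbmol/h.
N₂ fed = 2684 × 79/21 = 10100 lbmol/h.
Fuel reacted = 0.915 × 598 → ξ = 547.2 lbmol/h.
Outlet (n = n₀ + ν ξ):
  C₂H₄: 598 − 1(547.2) = 50.83
  O₂: 2684 − 3(547.2) = 1042
  N₂: 10100 (inert)
  CO₂: 0 + 2(547.2) = 1094
  H₂O: 0 + 2(547.2) = 1094
Total out = 13380 lbmol/h; y_H₂O = 1094 / 13380 = 0.0818.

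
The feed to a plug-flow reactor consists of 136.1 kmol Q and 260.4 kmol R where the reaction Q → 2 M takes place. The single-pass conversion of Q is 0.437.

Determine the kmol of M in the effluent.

Q reacted = 0.437 × 136.1 = 59.48 kmol; ν_Q = −1, so ξ = 59.48/1 = 59.48 kmol.
Outlet amounts (n = n₀ + ν ξ):
  Q: 136.1 − 1(59.48) = 76.62
  M: 0 + 2(59.48) = 119
  R: 260.4 (inert)

119 kmol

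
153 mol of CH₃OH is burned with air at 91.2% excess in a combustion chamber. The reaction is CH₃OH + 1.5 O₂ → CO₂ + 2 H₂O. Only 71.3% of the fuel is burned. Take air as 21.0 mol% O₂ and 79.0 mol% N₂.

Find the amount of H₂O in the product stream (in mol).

218 mol

Stoichiometric O₂ = 1.5 × 153 = 229.5 mol; O₂ fed = 229.5 × 1.912 = 438.8 mol.
N₂ fed = 438.8 × 79/21 = 1651 mol.
Fuel reacted = 0.713 × 153 → ξ = 109.1 mol.
Outlet (n = n₀ + ν ξ):
  CH₃OH: 153 − 1(109.1) = 43.91
  O₂: 438.8 − 1.5(109.1) = 275.2
  N₂: 1651 (inert)
  CO₂: 0 + 1(109.1) = 109.1
  H₂O: 0 + 2(109.1) = 218.2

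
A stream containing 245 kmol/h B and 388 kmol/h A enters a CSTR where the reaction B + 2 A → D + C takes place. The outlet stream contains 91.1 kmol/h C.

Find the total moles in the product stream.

For C: n = n₀ + 1ξ → 91.1 = 0 + 1ξ, giving ξ = 91.1 kmol/h.
Outlet amounts (n = n₀ + ν ξ):
  B: 245 − 1(91.1) = 153.9
  A: 388 − 2(91.1) = 205.8
  D: 0 + 1(91.1) = 91.1
  C: 0 + 1(91.1) = 91.1
Total out = 153.9 + 205.8 + 91.1 + 91.1 = 541.9 kmol/h.

542 kmol/h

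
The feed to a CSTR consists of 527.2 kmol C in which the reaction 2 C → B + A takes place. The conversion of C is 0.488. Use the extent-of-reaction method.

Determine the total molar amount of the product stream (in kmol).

C reacted = 0.488 × 527.2 = 257.3 kmol; ν_C = −2, so ξ = 257.3/2 = 128.6 kmol.
Outlet amounts (n = n₀ + ν ξ):
  C: 527.2 − 2(128.6) = 269.9
  B: 0 + 1(128.6) = 128.6
  A: 0 + 1(128.6) = 128.6
Total out = 269.9 + 128.6 + 128.6 = 527.2 kmol.

527 kmol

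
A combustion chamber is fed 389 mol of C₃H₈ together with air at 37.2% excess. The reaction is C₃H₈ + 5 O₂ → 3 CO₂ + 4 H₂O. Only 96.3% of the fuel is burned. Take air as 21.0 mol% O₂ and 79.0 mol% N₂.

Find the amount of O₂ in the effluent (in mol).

796 mol

Stoichiometric O₂ = 5 × 389 = 1945 mol; O₂ fed = 1945 × 1.372 = 2669 mol.
N₂ fed = 2669 × 79/21 = 10040 mol.
Fuel reacted = 0.963 × 389 → ξ = 374.6 mol.
Outlet (n = n₀ + ν ξ):
  C₃H₈: 389 − 1(374.6) = 14.39
  O₂: 2669 − 5(374.6) = 795.5
  N₂: 10040 (inert)
  CO₂: 0 + 3(374.6) = 1124
  H₂O: 0 + 4(374.6) = 1498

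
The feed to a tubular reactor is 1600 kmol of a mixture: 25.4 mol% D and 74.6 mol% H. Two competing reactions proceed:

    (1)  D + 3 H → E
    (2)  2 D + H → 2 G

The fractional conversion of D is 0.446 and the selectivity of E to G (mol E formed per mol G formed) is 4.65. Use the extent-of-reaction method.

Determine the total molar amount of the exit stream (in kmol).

1140 kmol

Conversion of D: D consumed = 0.446 × 406.4 = 181.3 kmol = 1ξ₁ + 2ξ₂.
Selectivity: 1ξ₁ / (2ξ₂) = 4.65 → ξ₁ = 9.3 ξ₂.
Substitute: (1·9.3 + 2) ξ₂ = 181.3 → ξ₂ = 16.04 kmol, ξ₁ = 149.2 kmol.
Outlet amounts (n = n₀ + Σ ν·ξ):
  D: 406.4 − 1(149.2) − 2(16.04) = 225.1
  H: 1194 − 3(149.2) − 1(16.04) = 730
  E: 0 + 1(149.2) = 149.2
  G: 0 + 2(16.04) = 32.08
Total out = 225.1 + 730 + 149.2 + 32.08 = 1136 kmol.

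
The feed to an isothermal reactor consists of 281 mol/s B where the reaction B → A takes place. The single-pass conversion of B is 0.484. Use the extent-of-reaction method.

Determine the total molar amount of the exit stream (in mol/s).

281 mol/s

B reacted = 0.484 × 281 = 136 mol/s; ν_B = −1, so ξ = 136/1 = 136 mol/s.
Outlet amounts (n = n₀ + ν ξ):
  B: 281 − 1(136) = 145
  A: 0 + 1(136) = 136
Total out = 145 + 136 = 281 mol/s.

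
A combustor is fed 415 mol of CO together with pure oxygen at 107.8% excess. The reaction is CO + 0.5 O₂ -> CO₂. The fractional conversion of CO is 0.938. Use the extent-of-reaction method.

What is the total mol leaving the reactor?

Stoichiometric O₂ = 0.5 × 415 = 207.5 mol; O₂ fed = 207.5 × 2.078 = 431.2 mol.
Fuel reacted = 0.938 × 415 → ξ = 389.3 mol.
Outlet (n = n₀ + ν ξ):
  CO: 415 − 1(389.3) = 25.73
  O₂: 431.2 − 0.5(389.3) = 236.6
  CO₂: 0 + 1(389.3) = 389.3
Total out = 25.73 + 236.6 + 389.3 = 651.6 mol.

652 mol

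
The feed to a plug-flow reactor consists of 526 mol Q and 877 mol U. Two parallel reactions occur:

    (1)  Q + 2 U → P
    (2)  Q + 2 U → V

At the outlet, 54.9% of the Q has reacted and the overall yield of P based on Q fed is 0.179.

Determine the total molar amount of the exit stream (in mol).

Yield of P: 1ξ₁ / 526 = 0.179 → ξ₁ = 94.15 mol.
Conversion of Q: 1ξ₁ + 1ξ₂ = 0.549 × 526 = 288.8 → ξ₂ = 194.6 mol.
Outlet amounts (n = n₀ + Σ ν·ξ):
  Q: 526 − 1(94.15) − 1(194.6) = 237.2
  U: 877 − 2(94.15) − 2(194.6) = 299.5
  P: 0 + 1(94.15) = 94.15
  V: 0 + 1(194.6) = 194.6
Total out = 237.2 + 299.5 + 94.15 + 194.6 = 825.5 mol.

825 mol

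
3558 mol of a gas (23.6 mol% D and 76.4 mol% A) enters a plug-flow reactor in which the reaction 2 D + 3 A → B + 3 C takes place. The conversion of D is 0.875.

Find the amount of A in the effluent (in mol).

1620 mol

D reacted = 0.875 × 839.7 = 734.7 mol; ν_D = −2, so ξ = 734.7/2 = 367.4 mol.
Outlet amounts (n = n₀ + ν ξ):
  D: 839.7 − 2(367.4) = 105
  A: 2718 − 3(367.4) = 1616
  B: 0 + 1(367.4) = 367.4
  C: 0 + 3(367.4) = 1102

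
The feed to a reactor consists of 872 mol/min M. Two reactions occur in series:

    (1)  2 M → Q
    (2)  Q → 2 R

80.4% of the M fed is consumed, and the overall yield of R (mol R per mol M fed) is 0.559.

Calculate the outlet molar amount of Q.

Conversion of M: M consumed = 2ξ₁ = 0.804 × 872 → ξ₁ = 350.5 mol/min.
Yield of R: 2ξ₂ / 872 = 0.559 → ξ₂ = 243.7 mol/min.
Outlet amounts (n = n₀ + Σ ν·ξ):
  M: 872 − 2(350.5) = 170.9
  Q: 0 + 1(350.5) − 1(243.7) = 106.8
  R: 0 + 2(243.7) = 487.4

107 mol/min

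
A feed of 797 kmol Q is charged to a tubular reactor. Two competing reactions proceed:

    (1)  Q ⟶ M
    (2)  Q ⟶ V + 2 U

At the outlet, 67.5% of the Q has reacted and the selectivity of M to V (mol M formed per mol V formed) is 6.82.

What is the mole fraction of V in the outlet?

Conversion of Q: Q consumed = 0.675 × 797 = 538 kmol = 1ξ₁ + 1ξ₂.
Selectivity: 1ξ₁ / (1ξ₂) = 6.82 → ξ₁ = 6.82 ξ₂.
Substitute: (1·6.82 + 1) ξ₂ = 538 → ξ₂ = 68.79 kmol, ξ₁ = 469.2 kmol.
Outlet amounts (n = n₀ + Σ ν·ξ):
  Q: 797 − 1(469.2) − 1(68.79) = 259
  M: 0 + 1(469.2) = 469.2
  V: 0 + 1(68.79) = 68.79
  U: 0 + 2(68.79) = 137.6
Total out = 934.6 kmol; y_V = 68.79 / 934.6 = 0.07361.

0.0736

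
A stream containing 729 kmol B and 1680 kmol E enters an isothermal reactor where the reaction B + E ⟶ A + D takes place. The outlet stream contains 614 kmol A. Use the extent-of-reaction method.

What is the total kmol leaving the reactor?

For A: n = n₀ + 1ξ → 614 = 0 + 1ξ, giving ξ = 614 kmol.
Outlet amounts (n = n₀ + ν ξ):
  B: 729 − 1(614) = 115
  E: 1680 − 1(614) = 1066
  A: 0 + 1(614) = 614
  D: 0 + 1(614) = 614
Total out = 115 + 1066 + 614 + 614 = 2409 kmol.

2410 kmol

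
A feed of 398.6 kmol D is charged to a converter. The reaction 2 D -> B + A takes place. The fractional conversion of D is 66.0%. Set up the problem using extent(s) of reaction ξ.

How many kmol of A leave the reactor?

132 kmol

D reacted = 0.66 × 398.6 = 263.1 kmol; ν_D = −2, so ξ = 263.1/2 = 131.5 kmol.
Outlet amounts (n = n₀ + ν ξ):
  D: 398.6 − 2(131.5) = 135.5
  B: 0 + 1(131.5) = 131.5
  A: 0 + 1(131.5) = 131.5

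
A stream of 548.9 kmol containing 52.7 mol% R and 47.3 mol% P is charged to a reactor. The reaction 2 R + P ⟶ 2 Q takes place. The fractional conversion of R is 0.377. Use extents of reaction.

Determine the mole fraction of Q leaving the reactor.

0.221

R reacted = 0.377 × 289.3 = 109.1 kmol; ν_R = −2, so ξ = 109.1/2 = 54.53 kmol.
Outlet amounts (n = n₀ + ν ξ):
  R: 289.3 − 2(54.53) = 180.2
  P: 259.6 − 1(54.53) = 205.1
  Q: 0 + 2(54.53) = 109.1
Total out = 494.4 kmol; y_Q = 109.1 / 494.4 = 0.2206.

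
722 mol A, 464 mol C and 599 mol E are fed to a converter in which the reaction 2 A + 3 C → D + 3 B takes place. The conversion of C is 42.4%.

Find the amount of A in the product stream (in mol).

591 mol

C reacted = 0.424 × 464 = 196.7 mol; ν_C = −3, so ξ = 196.7/3 = 65.58 mol.
Outlet amounts (n = n₀ + ν ξ):
  A: 722 − 2(65.58) = 590.8
  C: 464 − 3(65.58) = 267.3
  D: 0 + 1(65.58) = 65.58
  B: 0 + 3(65.58) = 196.7
  E: 599 (inert)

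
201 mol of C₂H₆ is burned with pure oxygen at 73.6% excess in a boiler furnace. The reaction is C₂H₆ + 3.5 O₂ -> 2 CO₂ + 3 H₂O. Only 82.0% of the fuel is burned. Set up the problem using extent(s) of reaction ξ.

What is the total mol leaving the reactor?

1500 mol

Stoichiometric O₂ = 3.5 × 201 = 703.5 mol; O₂ fed = 703.5 × 1.736 = 1221 mol.
Fuel reacted = 0.82 × 201 → ξ = 164.8 mol.
Outlet (n = n₀ + ν ξ):
  C₂H₆: 201 − 1(164.8) = 36.18
  O₂: 1221 − 3.5(164.8) = 644.4
  CO₂: 0 + 2(164.8) = 329.6
  H₂O: 0 + 3(164.8) = 494.5
Total out = 36.18 + 644.4 + 329.6 + 494.5 = 1505 mol.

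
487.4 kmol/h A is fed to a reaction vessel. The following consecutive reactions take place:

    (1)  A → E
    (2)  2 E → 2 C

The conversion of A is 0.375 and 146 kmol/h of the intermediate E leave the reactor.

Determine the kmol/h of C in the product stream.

36.8 kmol/h

Conversion of A: A consumed = 1ξ₁ = 0.375 × 487.4 → ξ₁ = 182.8 kmol/h.
E balance: n_E = 0 + 1ξ₁ − 2ξ₂ = 146 → ξ₂ = (1·182.8 − 146)/2 = 18.39 kmol/h.
Outlet amounts (n = n₀ + Σ ν·ξ):
  A: 487.4 − 1(182.8) = 304.6
  E: 0 + 1(182.8) − 2(18.39) = 146
  C: 0 + 2(18.39) = 36.77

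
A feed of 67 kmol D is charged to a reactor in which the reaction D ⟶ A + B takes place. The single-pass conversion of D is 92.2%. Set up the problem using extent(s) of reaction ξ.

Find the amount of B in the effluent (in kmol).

D reacted = 0.922 × 67 = 61.77 kmol; ν_D = −1, so ξ = 61.77/1 = 61.77 kmol.
Outlet amounts (n = n₀ + ν ξ):
  D: 67 − 1(61.77) = 5.226
  A: 0 + 1(61.77) = 61.77
  B: 0 + 1(61.77) = 61.77

61.8 kmol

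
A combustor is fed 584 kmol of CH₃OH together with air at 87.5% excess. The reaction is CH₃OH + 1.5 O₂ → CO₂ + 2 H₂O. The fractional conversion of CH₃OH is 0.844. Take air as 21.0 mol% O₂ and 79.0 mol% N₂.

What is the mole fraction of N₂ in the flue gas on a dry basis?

Stoichiometric O₂ = 1.5 × 584 = 876 kmol; O₂ fed = 876 × 1.875 = 1642 kmol.
N₂ fed = 1642 × 79/21 = 6179 kmol.
Fuel reacted = 0.844 × 584 → ξ = 492.9 kmol.
Outlet (n = n₀ + ν ξ):
  CH₃OH: 584 − 1(492.9) = 91.1
  O₂: 1642 − 1.5(492.9) = 903.2
  N₂: 6179 (inert)
  CO₂: 0 + 1(492.9) = 492.9
  H₂O: 0 + 2(492.9) = 985.8
Dry total = 7666 kmol; y_N₂ (dry) = 6179 / 7666 = 0.806.

0.806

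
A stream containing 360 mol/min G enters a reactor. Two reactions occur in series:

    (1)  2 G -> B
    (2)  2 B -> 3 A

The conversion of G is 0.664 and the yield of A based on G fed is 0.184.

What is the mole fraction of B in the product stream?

Conversion of G: G consumed = 2ξ₁ = 0.664 × 360 → ξ₁ = 119.5 mol/min.
Yield of A: 3ξ₂ / 360 = 0.184 → ξ₂ = 22.08 mol/min.
Outlet amounts (n = n₀ + Σ ν·ξ):
  G: 360 − 2(119.5) = 121
  B: 0 + 1(119.5) − 2(22.08) = 75.36
  A: 0 + 3(22.08) = 66.24
Total out = 262.6 mol/min; y_B = 75.36 / 262.6 = 0.287.

0.287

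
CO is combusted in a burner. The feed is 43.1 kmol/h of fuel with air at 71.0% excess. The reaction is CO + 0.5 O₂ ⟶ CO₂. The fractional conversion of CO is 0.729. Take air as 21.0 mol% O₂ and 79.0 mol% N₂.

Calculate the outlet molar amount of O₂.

Stoichiometric O₂ = 0.5 × 43.1 = 21.55 kmol/h; O₂ fed = 21.55 × 1.710 = 36.85 kmol/h.
N₂ fed = 36.85 × 79/21 = 138.6 kmol/h.
Fuel reacted = 0.729 × 43.1 → ξ = 31.42 kmol/h.
Outlet (n = n₀ + ν ξ):
  CO: 43.1 − 1(31.42) = 11.68
  O₂: 36.85 − 0.5(31.42) = 21.14
  N₂: 138.6 (inert)
  CO₂: 0 + 1(31.42) = 31.42

21.1 kmol/h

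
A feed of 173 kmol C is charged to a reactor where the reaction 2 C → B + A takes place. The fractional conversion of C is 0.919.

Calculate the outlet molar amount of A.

79.5 kmol

C reacted = 0.919 × 173 = 159 kmol; ν_C = −2, so ξ = 159/2 = 79.49 kmol.
Outlet amounts (n = n₀ + ν ξ):
  C: 173 − 2(79.49) = 14.01
  B: 0 + 1(79.49) = 79.49
  A: 0 + 1(79.49) = 79.49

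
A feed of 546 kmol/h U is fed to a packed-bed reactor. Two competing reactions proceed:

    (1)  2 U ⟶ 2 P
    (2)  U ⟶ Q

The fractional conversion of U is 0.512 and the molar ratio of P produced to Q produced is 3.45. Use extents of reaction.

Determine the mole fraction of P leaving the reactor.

Conversion of U: U consumed = 0.512 × 546 = 279.6 kmol/h = 2ξ₁ + 1ξ₂.
Selectivity: 2ξ₁ / (1ξ₂) = 3.45 → ξ₁ = 1.725 ξ₂.
Substitute: (2·1.725 + 1) ξ₂ = 279.6 → ξ₂ = 62.82 kmol/h, ξ₁ = 108.4 kmol/h.
Outlet amounts (n = n₀ + Σ ν·ξ):
  U: 546 − 2(108.4) − 1(62.82) = 266.4
  P: 0 + 2(108.4) = 216.7
  Q: 0 + 1(62.82) = 62.82
Total out = 546 kmol/h; y_P = 216.7 / 546 = 0.3969.

0.397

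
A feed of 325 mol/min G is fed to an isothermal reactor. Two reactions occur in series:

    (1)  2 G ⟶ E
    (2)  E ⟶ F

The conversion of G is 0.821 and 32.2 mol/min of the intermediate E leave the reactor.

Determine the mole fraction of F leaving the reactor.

Conversion of G: G consumed = 2ξ₁ = 0.821 × 325 → ξ₁ = 133.4 mol/min.
E balance: n_E = 0 + 1ξ₁ − 1ξ₂ = 32.2 → ξ₂ = (1·133.4 − 32.2)/1 = 101.2 mol/min.
Outlet amounts (n = n₀ + Σ ν·ξ):
  G: 325 − 2(133.4) = 58.18
  E: 0 + 1(133.4) − 1(101.2) = 32.2
  F: 0 + 1(101.2) = 101.2
Total out = 191.6 mol/min; y_F = 101.2 / 191.6 = 0.5283.

0.528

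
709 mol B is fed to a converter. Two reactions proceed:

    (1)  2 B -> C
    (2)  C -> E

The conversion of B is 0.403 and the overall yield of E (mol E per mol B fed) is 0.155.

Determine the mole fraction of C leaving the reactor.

Conversion of B: B consumed = 2ξ₁ = 0.403 × 709 → ξ₁ = 142.9 mol.
Yield of E: 1ξ₂ / 709 = 0.155 → ξ₂ = 109.9 mol.
Outlet amounts (n = n₀ + Σ ν·ξ):
  B: 709 − 2(142.9) = 423.3
  C: 0 + 1(142.9) − 1(109.9) = 32.97
  E: 0 + 1(109.9) = 109.9
Total out = 566.1 mol; y_C = 32.97 / 566.1 = 0.05823.

0.0582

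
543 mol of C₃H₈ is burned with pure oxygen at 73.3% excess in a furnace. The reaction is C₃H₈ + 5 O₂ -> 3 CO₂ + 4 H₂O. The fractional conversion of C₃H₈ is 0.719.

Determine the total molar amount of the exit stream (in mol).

5640 mol

Stoichiometric O₂ = 5 × 543 = 2715 mol; O₂ fed = 2715 × 1.733 = 4705 mol.
Fuel reacted = 0.719 × 543 → ξ = 390.4 mol.
Outlet (n = n₀ + ν ξ):
  C₃H₈: 543 − 1(390.4) = 152.6
  O₂: 4705 − 5(390.4) = 2753
  CO₂: 0 + 3(390.4) = 1171
  H₂O: 0 + 4(390.4) = 1562
Total out = 152.6 + 2753 + 1171 + 1562 = 5639 mol.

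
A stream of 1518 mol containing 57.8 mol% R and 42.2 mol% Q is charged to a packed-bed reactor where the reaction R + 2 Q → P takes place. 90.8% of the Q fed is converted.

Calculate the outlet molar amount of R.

587 mol

Q reacted = 0.908 × 640.6 = 581.7 mol; ν_Q = −2, so ξ = 581.7/2 = 290.8 mol.
Outlet amounts (n = n₀ + ν ξ):
  R: 877.4 − 1(290.8) = 586.6
  Q: 640.6 − 2(290.8) = 58.93
  P: 0 + 1(290.8) = 290.8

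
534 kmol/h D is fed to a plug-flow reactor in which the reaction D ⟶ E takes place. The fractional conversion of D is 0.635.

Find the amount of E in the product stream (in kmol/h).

D reacted = 0.635 × 534 = 339.1 kmol/h; ν_D = −1, so ξ = 339.1/1 = 339.1 kmol/h.
Outlet amounts (n = n₀ + ν ξ):
  D: 534 − 1(339.1) = 194.9
  E: 0 + 1(339.1) = 339.1

339 kmol/h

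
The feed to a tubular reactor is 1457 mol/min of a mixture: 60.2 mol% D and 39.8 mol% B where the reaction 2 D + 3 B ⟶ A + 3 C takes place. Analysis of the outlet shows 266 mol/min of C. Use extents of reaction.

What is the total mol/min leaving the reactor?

For C: n = n₀ + 3ξ → 266 = 0 + 3ξ, giving ξ = 88.67 mol/min.
Outlet amounts (n = n₀ + ν ξ):
  D: 877.1 − 2(88.67) = 699.8
  B: 579.9 − 3(88.67) = 313.9
  A: 0 + 1(88.67) = 88.67
  C: 0 + 3(88.67) = 266
Total out = 699.8 + 313.9 + 88.67 + 266 = 1368 mol/min.

1370 mol/min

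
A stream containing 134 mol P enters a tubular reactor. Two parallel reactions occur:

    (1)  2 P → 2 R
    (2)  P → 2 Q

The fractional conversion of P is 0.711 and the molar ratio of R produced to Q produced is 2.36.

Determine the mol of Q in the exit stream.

33.3 mol

Conversion of P: P consumed = 0.711 × 134 = 95.27 mol = 2ξ₁ + 1ξ₂.
Selectivity: 2ξ₁ / (2ξ₂) = 2.36 → ξ₁ = 2.36 ξ₂.
Substitute: (2·2.36 + 1) ξ₂ = 95.27 → ξ₂ = 16.66 mol, ξ₁ = 39.31 mol.
Outlet amounts (n = n₀ + Σ ν·ξ):
  P: 134 − 2(39.31) − 1(16.66) = 38.73
  R: 0 + 2(39.31) = 78.62
  Q: 0 + 2(16.66) = 33.31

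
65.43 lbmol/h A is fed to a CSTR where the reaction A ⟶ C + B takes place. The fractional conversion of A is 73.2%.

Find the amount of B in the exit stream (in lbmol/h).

A reacted = 0.732 × 65.43 = 47.89 lbmol/h; ν_A = −1, so ξ = 47.89/1 = 47.89 lbmol/h.
Outlet amounts (n = n₀ + ν ξ):
  A: 65.43 − 1(47.89) = 17.54
  C: 0 + 1(47.89) = 47.89
  B: 0 + 1(47.89) = 47.89

47.9 lbmol/h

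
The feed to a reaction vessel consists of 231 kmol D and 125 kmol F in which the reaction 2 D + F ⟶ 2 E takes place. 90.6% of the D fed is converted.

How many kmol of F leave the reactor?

D reacted = 0.906 × 231 = 209.3 kmol; ν_D = −2, so ξ = 209.3/2 = 104.6 kmol.
Outlet amounts (n = n₀ + ν ξ):
  D: 231 − 2(104.6) = 21.71
  F: 125 − 1(104.6) = 20.36
  E: 0 + 2(104.6) = 209.3

20.4 kmol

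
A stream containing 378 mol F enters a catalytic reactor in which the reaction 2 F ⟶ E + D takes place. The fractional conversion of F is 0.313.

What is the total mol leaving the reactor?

378 mol

F reacted = 0.313 × 378 = 118.3 mol; ν_F = −2, so ξ = 118.3/2 = 59.16 mol.
Outlet amounts (n = n₀ + ν ξ):
  F: 378 − 2(59.16) = 259.7
  E: 0 + 1(59.16) = 59.16
  D: 0 + 1(59.16) = 59.16
Total out = 259.7 + 59.16 + 59.16 = 378 mol.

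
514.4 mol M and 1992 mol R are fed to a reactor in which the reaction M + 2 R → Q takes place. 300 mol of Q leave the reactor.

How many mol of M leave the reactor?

214 mol

For Q: n = n₀ + 1ξ → 300 = 0 + 1ξ, giving ξ = 300 mol.
Outlet amounts (n = n₀ + ν ξ):
  M: 514.4 − 1(300) = 214.4
  R: 1992 − 2(300) = 1392
  Q: 0 + 1(300) = 300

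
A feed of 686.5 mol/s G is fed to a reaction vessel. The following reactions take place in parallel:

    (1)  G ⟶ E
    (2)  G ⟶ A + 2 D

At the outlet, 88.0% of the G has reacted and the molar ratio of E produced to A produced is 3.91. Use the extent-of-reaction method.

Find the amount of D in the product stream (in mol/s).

Conversion of G: G consumed = 0.88 × 686.5 = 604.1 mol/s = 1ξ₁ + 1ξ₂.
Selectivity: 1ξ₁ / (1ξ₂) = 3.91 → ξ₁ = 3.91 ξ₂.
Substitute: (1·3.91 + 1) ξ₂ = 604.1 → ξ₂ = 123 mol/s, ξ₁ = 481.1 mol/s.
Outlet amounts (n = n₀ + Σ ν·ξ):
  G: 686.5 − 1(481.1) − 1(123) = 82.38
  E: 0 + 1(481.1) = 481.1
  A: 0 + 1(123) = 123
  D: 0 + 2(123) = 246.1

246 mol/s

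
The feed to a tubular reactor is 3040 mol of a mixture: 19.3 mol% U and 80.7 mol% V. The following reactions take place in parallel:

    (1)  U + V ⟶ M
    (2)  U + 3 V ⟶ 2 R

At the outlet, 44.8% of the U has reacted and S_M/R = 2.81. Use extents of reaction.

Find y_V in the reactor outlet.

Conversion of U: U consumed = 0.448 × 586.7 = 262.9 mol = 1ξ₁ + 1ξ₂.
Selectivity: 1ξ₁ / (2ξ₂) = 2.81 → ξ₁ = 5.62 ξ₂.
Substitute: (1·5.62 + 1) ξ₂ = 262.9 → ξ₂ = 39.71 mol, ξ₁ = 223.1 mol.
Outlet amounts (n = n₀ + Σ ν·ξ):
  U: 586.7 − 1(223.1) − 1(39.71) = 323.9
  V: 2453 − 1(223.1) − 3(39.71) = 2111
  M: 0 + 1(223.1) = 223.1
  R: 0 + 2(39.71) = 79.41
Total out = 2737 mol; y_V = 2111 / 2737 = 0.7712.

0.771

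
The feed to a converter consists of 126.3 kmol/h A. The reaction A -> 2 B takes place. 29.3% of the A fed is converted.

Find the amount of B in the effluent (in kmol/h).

74 kmol/h

A reacted = 0.293 × 126.3 = 37.01 kmol/h; ν_A = −1, so ξ = 37.01/1 = 37.01 kmol/h.
Outlet amounts (n = n₀ + ν ξ):
  A: 126.3 − 1(37.01) = 89.29
  B: 0 + 2(37.01) = 74.01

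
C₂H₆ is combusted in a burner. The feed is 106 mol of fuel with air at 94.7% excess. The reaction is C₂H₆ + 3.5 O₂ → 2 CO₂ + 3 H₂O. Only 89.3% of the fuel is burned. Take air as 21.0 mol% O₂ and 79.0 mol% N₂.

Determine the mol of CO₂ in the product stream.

Stoichiometric O₂ = 3.5 × 106 = 371 mol; O₂ fed = 371 × 1.947 = 722.3 mol.
N₂ fed = 722.3 × 79/21 = 2717 mol.
Fuel reacted = 0.893 × 106 → ξ = 94.66 mol.
Outlet (n = n₀ + ν ξ):
  C₂H₆: 106 − 1(94.66) = 11.34
  O₂: 722.3 − 3.5(94.66) = 391
  N₂: 2717 (inert)
  CO₂: 0 + 2(94.66) = 189.3
  H₂O: 0 + 3(94.66) = 284

189 mol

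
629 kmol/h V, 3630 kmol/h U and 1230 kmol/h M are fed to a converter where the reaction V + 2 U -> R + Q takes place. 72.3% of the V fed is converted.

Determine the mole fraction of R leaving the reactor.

V reacted = 0.723 × 629 = 454.8 kmol/h; ν_V = −1, so ξ = 454.8/1 = 454.8 kmol/h.
Outlet amounts (n = n₀ + ν ξ):
  V: 629 − 1(454.8) = 174.2
  U: 3630 − 2(454.8) = 2720
  R: 0 + 1(454.8) = 454.8
  Q: 0 + 1(454.8) = 454.8
  M: 1230 (inert)
Total out = 5034 kmol/h; y_R = 454.8 / 5034 = 0.09033.

0.0903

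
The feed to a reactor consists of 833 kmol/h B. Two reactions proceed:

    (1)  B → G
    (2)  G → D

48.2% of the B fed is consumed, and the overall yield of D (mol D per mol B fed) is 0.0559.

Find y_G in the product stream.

Conversion of B: B consumed = 1ξ₁ = 0.482 × 833 → ξ₁ = 401.5 kmol/h.
Yield of D: 1ξ₂ / 833 = 0.0559 → ξ₂ = 46.56 kmol/h.
Outlet amounts (n = n₀ + Σ ν·ξ):
  B: 833 − 1(401.5) = 431.5
  G: 0 + 1(401.5) − 1(46.56) = 354.9
  D: 0 + 1(46.56) = 46.56
Total out = 833 kmol/h; y_G = 354.9 / 833 = 0.4261.

0.426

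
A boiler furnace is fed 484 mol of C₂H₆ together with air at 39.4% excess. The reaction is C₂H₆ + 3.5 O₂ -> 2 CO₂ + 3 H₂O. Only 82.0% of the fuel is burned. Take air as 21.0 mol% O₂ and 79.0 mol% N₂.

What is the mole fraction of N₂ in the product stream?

0.745

Stoichiometric O₂ = 3.5 × 484 = 1694 mol; O₂ fed = 1694 × 1.394 = 2361 mol.
N₂ fed = 2361 × 79/21 = 8883 mol.
Fuel reacted = 0.82 × 484 → ξ = 396.9 mol.
Outlet (n = n₀ + ν ξ):
  C₂H₆: 484 − 1(396.9) = 87.12
  O₂: 2361 − 3.5(396.9) = 972.4
  N₂: 8883 (inert)
  CO₂: 0 + 2(396.9) = 793.8
  H₂O: 0 + 3(396.9) = 1191
Total out = 11930 mol; y_N₂ = 8883 / 11930 = 0.7448.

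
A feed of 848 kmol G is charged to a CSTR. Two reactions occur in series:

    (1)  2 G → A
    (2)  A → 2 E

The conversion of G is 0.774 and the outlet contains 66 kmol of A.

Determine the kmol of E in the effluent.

524 kmol

Conversion of G: G consumed = 2ξ₁ = 0.774 × 848 → ξ₁ = 328.2 kmol.
A balance: n_A = 0 + 1ξ₁ − 1ξ₂ = 66 → ξ₂ = (1·328.2 − 66)/1 = 262.2 kmol.
Outlet amounts (n = n₀ + Σ ν·ξ):
  G: 848 − 2(328.2) = 191.6
  A: 0 + 1(328.2) − 1(262.2) = 66
  E: 0 + 2(262.2) = 524.4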